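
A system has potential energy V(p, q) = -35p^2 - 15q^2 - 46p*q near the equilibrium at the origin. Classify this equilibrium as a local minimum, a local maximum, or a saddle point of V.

The Hessian at the origin is H = [[-70, -46], [-46, -30]].
det H = -70·-30 − (-46)² = -16 < 0, so H is indefinite.
Therefore the origin is a saddle point.

saddle point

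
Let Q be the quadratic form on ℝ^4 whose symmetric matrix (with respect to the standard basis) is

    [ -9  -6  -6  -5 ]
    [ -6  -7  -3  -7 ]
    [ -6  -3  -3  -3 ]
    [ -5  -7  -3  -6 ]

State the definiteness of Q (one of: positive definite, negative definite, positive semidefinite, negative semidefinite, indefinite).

indefinite

An LDLᵀ factorisation of A has diagonal entries -9, -3, 4/3, 2/3.
So there are 2 positive, 2 negative pivots.
Hence Q is indefinite.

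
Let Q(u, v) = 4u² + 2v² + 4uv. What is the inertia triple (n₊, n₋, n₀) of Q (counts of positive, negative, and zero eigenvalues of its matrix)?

The associated matrix is A = [[4, 2], [2, 2]].
Row-reducing A symmetrically gives the diagonal entries 4, 1.
So there are 2 positive pivots.

(2, 0, 0)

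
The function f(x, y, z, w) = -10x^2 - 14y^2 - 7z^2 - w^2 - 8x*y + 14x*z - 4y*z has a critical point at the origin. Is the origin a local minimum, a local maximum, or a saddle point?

local maximum

The Hessian at the origin is H = [[-20, -8, 14, 0], [-8, -28, -4, 0], [14, -4, -14, 0], [0, 0, 0, -2]].
Row-reducing H symmetrically gives the diagonal entries -20, -124/5, -15/31, -2.
So there are 4 negative pivots.
H is negative definite, so the origin is a strict local maximum.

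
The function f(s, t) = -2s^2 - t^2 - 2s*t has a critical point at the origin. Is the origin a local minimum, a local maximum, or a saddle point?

The Hessian at the origin is H = [[-4, -2], [-2, -2]].
det H = -4·-2 − (-2)² = 4 > 0 and H[1,1] = -4 < 0, so H is negative definite.
Therefore the origin is a local maximum.

local maximum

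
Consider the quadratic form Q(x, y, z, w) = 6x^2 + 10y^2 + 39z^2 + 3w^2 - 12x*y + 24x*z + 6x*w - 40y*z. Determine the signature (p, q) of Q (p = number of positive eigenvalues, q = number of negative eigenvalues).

The associated matrix is A = [[6, -6, 12, 3], [-6, 10, -20, 0], [12, -20, 39, 0], [3, 0, 0, 3]].
Row-reducing A symmetrically gives the diagonal entries 6, 4, -1, -3/4.
So there are 2 positive, 2 negative pivots.

(2, 2)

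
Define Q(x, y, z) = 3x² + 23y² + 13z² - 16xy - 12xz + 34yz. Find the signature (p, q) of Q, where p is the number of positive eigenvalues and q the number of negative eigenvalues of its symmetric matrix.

The symmetric matrix is A = [[3, -8, -6], [-8, 23, 17], [-6, 17, 13]].
Applying the same elementary operations to the rows and columns of A produces a congruent diagonal matrix with entries 3, 5/3, 2/5.
That gives 3 positive pivots.

(3, 0)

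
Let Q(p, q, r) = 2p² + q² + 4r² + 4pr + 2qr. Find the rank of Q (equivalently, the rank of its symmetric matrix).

The symmetric matrix is A = [[2, 0, 2], [0, 1, 1], [2, 1, 4]].
Row-reducing A symmetrically gives the diagonal entries 2, 1, 1.
That gives 3 positive pivots.
The rank is the number of nonzero pivots: 3.

3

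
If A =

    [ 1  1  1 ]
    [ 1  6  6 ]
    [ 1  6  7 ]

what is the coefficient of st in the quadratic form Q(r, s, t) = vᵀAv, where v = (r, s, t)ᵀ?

12

The coefficient of st is A[2,3] + A[3,2] = 2·6 = 12.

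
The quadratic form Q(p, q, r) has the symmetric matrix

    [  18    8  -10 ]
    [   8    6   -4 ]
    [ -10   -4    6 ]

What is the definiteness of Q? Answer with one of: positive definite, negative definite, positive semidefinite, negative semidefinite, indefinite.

Leading principal minors: Δ_1 = 18, Δ_2 = 44, Δ_3 = 16.
All leading principal minors are positive, so by Sylvester's criterion Q is positive definite.

positive definite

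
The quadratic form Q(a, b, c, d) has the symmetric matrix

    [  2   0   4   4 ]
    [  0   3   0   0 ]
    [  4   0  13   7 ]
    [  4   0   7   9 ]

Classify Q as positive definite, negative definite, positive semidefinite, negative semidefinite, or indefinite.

Leading principal minors: Δ_1 = 2, Δ_2 = 6, Δ_3 = 30, Δ_4 = 24.
All leading principal minors are positive, so by Sylvester's criterion Q is positive definite.

positive definite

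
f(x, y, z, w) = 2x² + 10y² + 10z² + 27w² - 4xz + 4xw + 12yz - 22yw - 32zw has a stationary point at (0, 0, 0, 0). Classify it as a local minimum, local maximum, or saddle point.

The Hessian at the origin is H = [[4, 0, -4, 4], [0, 20, 12, -22], [-4, 12, 20, -32], [4, -22, -32, 54]].
Applying the same elementary operations to the rows and columns of H produces a congruent diagonal matrix with entries 4, 20, 44/5, 10/11.
That gives 4 positive pivots.
H is positive definite, so the origin is a strict local minimum.

local minimum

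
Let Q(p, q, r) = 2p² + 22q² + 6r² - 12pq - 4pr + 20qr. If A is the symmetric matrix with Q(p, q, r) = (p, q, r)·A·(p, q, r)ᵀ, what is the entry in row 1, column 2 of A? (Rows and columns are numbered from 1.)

The coefficient of p·q in Q is -12. For a symmetric A this equals A[1,2] + A[2,1] = 2·A[1,2].
So A[1,2] = -12/2 = -6.

-6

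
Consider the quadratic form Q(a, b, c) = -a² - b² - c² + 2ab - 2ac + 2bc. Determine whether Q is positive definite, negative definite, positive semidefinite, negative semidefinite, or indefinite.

Write A = [[-1, 1, -1], [1, -1, 1], [-1, 1, -1]].
Row-reducing A symmetrically gives the diagonal entries -1, 0, 0.
Counting signs: 1 negative, 2 zero.
Hence Q is negative semidefinite.

negative semidefinite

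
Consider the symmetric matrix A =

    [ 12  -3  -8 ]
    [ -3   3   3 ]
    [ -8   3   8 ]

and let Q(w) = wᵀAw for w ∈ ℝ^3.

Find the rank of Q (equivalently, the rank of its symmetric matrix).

Applying the same elementary operations to the rows and columns of A produces a congruent diagonal matrix with entries 12, 9/4, 20/9.
That gives 3 positive pivots.
The rank is the number of nonzero pivots: 3.

3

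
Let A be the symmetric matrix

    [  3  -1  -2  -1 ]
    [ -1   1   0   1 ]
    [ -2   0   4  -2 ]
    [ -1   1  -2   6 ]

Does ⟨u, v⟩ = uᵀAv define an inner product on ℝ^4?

Symmetric row and column elimination reduces A to a congruent diagonal form with pivots 3, 2/3, 2, 3.
So there are 4 positive pivots.
Hence Q is positive definite.
⟨·,·⟩ is an inner product exactly when A is positive definite.

yes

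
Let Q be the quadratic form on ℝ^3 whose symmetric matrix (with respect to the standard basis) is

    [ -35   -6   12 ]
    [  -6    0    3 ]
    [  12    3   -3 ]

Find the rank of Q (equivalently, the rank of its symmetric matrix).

Row-reducing A symmetrically gives the diagonal entries -35, 36/35, 1/4.
That gives 2 positive, 1 negative pivots.
The rank is the number of nonzero pivots: 3.

3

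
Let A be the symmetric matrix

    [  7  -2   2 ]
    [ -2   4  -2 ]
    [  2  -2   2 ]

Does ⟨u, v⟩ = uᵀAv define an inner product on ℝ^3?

yes

Congruent diagonalization of A (simultaneous row and column reduction) yields pivots 7, 24/7, 5/6.
So there are 3 positive pivots.
Hence Q is positive definite.
⟨·,·⟩ is an inner product exactly when A is positive definite.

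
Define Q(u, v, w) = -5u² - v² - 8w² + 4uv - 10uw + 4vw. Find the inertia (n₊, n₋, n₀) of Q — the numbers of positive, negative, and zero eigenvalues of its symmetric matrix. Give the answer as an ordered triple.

The symmetric matrix is A = [[-5, 2, -5], [2, -1, 2], [-5, 2, -8]].
An LDLᵀ factorisation of A has diagonal entries -5, -1/5, -3.
That gives 3 negative pivots.

(0, 3, 0)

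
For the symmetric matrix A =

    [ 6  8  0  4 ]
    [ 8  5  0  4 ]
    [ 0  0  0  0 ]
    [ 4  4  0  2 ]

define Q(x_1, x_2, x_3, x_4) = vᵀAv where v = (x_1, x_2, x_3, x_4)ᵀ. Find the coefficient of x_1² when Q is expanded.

6

The coefficient of x_1² is the diagonal entry A[1,1] = 6.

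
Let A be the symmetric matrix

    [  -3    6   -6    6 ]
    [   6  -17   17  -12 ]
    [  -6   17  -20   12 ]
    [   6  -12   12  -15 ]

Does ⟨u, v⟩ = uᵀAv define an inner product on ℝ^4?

no

Applying the same elementary operations to the rows and columns of A produces a congruent diagonal matrix with entries -3, -5, -3, -3.
So there are 4 negative pivots.
Hence Q is negative definite.
⟨·,·⟩ is an inner product exactly when A is positive definite.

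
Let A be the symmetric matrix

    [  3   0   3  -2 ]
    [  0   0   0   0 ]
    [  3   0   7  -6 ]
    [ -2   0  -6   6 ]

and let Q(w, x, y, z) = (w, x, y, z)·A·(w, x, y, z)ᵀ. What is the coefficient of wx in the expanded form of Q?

0

The coefficient of wx is A[1,2] + A[2,1] = 2·0 = 0.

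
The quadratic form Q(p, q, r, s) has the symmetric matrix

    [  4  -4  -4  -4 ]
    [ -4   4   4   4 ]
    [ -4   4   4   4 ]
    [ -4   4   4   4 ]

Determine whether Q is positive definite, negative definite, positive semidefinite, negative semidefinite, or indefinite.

Congruent diagonalization of A (simultaneous row and column reduction) yields pivots 4, 0, 0, 0.
Counting signs: 1 positive, 3 zero.
Hence Q is positive semidefinite.

positive semidefinite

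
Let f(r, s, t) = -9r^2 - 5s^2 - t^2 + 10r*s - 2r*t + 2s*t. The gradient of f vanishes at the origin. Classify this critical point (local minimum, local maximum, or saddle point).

local maximum

The Hessian at the origin is H = [[-18, 10, -2], [10, -10, 2], [-2, 2, -2]].
Applying the same elementary operations to the rows and columns of H produces a congruent diagonal matrix with entries -18, -40/9, -8/5.
So there are 3 negative pivots.
H is negative definite, so the origin is a strict local maximum.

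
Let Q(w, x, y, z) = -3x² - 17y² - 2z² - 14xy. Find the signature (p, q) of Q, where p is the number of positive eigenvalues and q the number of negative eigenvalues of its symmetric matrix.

(0, 3)

The symmetric matrix is A = [[0, 0, 0, 0], [0, -3, -7, 0], [0, -7, -17, 0], [0, 0, 0, -2]].
Applying the same elementary operations to the rows and columns of A produces a congruent diagonal matrix with entries 0, -3, -2/3, -2.
Counting signs: 3 negative, 1 zero.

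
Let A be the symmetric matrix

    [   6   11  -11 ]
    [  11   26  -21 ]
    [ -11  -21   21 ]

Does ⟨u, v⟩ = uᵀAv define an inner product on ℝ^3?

yes

Leading principal minors: Δ_1 = 6, Δ_2 = 35, Δ_3 = 25.
All leading principal minors are positive, so by Sylvester's criterion Q is positive definite.
⟨·,·⟩ is an inner product exactly when A is positive definite.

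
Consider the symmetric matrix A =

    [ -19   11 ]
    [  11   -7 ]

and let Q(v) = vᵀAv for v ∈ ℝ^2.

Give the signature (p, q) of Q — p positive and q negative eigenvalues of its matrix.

Row-reducing A symmetrically gives the diagonal entries -19, -12/19.
That gives 2 negative pivots.

(0, 2)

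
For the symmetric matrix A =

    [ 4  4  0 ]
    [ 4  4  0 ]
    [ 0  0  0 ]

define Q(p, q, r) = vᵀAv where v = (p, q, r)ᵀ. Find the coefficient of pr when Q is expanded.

The coefficient of pr is A[1,3] + A[3,1] = 2·0 = 0.

0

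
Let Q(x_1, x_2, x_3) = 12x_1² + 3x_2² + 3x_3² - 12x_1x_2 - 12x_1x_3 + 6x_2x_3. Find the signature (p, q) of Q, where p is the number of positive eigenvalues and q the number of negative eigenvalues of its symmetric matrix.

The associated matrix is A = [[12, -6, -6], [-6, 3, 3], [-6, 3, 3]].
Symmetric row and column elimination reduces A to a congruent diagonal form with pivots 12, 0, 0.
Counting signs: 1 positive, 2 zero.

(1, 0)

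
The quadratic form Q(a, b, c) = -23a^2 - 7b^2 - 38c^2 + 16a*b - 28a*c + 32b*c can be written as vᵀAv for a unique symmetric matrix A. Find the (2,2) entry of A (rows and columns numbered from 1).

-7

The coefficient of b^2 in Q is -7, and that is exactly A[2,2].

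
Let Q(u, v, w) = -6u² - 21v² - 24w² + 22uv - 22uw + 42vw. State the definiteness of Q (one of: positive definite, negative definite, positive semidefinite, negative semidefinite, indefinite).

negative definite

The symmetric matrix of Q is A = [[-6, 11, -11], [11, -21, 21], [-11, 21, -24]].
Leading principal minors: Δ_1 = -6, Δ_2 = 5, Δ_3 = -15.
The signs alternate starting with Δ_1 < 0, so by Sylvester's criterion Q is negative definite.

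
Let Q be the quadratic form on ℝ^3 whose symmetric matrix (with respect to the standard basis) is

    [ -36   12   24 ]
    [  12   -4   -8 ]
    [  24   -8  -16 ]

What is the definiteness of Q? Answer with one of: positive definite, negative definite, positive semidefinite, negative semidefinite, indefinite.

Applying the same elementary operations to the rows and columns of A produces a congruent diagonal matrix with entries -36, 0, 0.
Counting signs: 1 negative, 2 zero.
Hence Q is negative semidefinite.

negative semidefinite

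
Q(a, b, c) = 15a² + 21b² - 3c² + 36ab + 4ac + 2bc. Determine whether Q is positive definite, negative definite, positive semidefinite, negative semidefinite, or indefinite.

The associated matrix is A = [[15, 18, 2], [18, 21, 1], [2, 1, -3]].
Row-reducing A symmetrically gives the diagonal entries 15, -3/5, 0.
So there are 1 positive, 1 negative, 1 zero pivots.
Hence Q is indefinite.

indefinite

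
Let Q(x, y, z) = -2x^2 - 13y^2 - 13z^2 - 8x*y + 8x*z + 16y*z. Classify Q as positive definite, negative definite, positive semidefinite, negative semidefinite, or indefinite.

The symmetric matrix is A = [[-2, -4, 4], [-4, -13, 8], [4, 8, -13]].
Applying the same elementary operations to the rows and columns of A produces a congruent diagonal matrix with entries -2, -5, -5.
That gives 3 negative pivots.
Hence Q is negative definite.

negative definite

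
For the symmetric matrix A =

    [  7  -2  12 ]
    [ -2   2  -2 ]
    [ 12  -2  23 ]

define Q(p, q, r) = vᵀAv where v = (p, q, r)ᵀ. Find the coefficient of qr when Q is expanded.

The coefficient of qr is A[2,3] + A[3,2] = 2·(-2) = -4.

-4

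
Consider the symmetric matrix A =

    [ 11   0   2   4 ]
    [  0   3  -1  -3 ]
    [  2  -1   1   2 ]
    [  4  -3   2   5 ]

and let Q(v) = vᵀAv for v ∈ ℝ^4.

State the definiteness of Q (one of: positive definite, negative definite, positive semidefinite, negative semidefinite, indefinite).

positive definite

Leading principal minors: Δ_1 = 11, Δ_2 = 33, Δ_3 = 10, Δ_4 = 3.
All leading principal minors are positive, so by Sylvester's criterion Q is positive definite.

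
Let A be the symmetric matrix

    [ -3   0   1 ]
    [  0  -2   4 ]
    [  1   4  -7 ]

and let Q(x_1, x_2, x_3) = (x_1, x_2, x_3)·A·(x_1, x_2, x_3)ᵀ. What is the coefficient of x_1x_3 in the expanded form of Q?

The coefficient of x_1x_3 is A[1,3] + A[3,1] = 2·1 = 2.

2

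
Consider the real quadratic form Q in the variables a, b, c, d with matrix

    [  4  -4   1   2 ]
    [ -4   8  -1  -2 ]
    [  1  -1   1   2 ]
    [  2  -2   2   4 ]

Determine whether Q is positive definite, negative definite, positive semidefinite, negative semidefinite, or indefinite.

Congruent diagonalization of A (simultaneous row and column reduction) yields pivots 4, 4, 3/4, 0.
Counting signs: 3 positive, 1 zero.
Hence Q is positive semidefinite.

positive semidefinite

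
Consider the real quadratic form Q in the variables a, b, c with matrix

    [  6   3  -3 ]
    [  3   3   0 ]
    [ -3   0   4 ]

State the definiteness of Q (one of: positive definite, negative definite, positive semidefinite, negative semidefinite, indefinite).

positive definite

Leading principal minors: Δ_1 = 6, Δ_2 = 9, Δ_3 = 9.
All leading principal minors are positive, so by Sylvester's criterion Q is positive definite.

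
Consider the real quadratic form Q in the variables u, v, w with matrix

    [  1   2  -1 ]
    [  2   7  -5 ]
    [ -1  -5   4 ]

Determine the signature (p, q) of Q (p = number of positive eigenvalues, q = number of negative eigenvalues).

(2, 0)

Row-reducing A symmetrically gives the diagonal entries 1, 3, 0.
Counting signs: 2 positive, 1 zero.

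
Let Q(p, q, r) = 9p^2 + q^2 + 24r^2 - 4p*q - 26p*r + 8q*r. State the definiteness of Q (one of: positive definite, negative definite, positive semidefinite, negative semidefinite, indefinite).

The symmetric matrix of Q is A = [[9, -2, -13], [-2, 1, 4], [-13, 4, 24]].
Leading principal minors: Δ_1 = 9, Δ_2 = 5, Δ_3 = 15.
All leading principal minors are positive, so by Sylvester's criterion Q is positive definite.

positive definite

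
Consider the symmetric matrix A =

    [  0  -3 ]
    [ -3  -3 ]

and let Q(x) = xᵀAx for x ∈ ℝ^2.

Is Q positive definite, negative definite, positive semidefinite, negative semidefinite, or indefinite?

indefinite

For the 2×2 matrix [[0, -3], [-3, -3]]: det = 0·-3 − (-3)² = -9, trace = -3.
det < 0 so the eigenvalues have opposite signs; the form is indefinite.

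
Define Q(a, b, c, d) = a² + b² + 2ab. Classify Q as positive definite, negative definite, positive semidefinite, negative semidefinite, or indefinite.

Write A = [[1, 1, 0, 0], [1, 1, 0, 0], [0, 0, 0, 0], [0, 0, 0, 0]].
Congruent diagonalization of A (simultaneous row and column reduction) yields pivots 1, 0, 0, 0.
Counting signs: 1 positive, 3 zero.
Hence Q is positive semidefinite.

positive semidefinite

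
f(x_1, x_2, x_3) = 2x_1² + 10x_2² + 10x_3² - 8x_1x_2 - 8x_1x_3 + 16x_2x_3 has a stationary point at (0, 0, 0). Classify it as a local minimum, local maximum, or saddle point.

The Hessian at the origin is H = [[4, -8, -8], [-8, 20, 16], [-8, 16, 20]].
Symmetric row and column elimination reduces H to a congruent diagonal form with pivots 4, 4, 4.
So there are 3 positive pivots.
H is positive definite, so the origin is a strict local minimum.

local minimum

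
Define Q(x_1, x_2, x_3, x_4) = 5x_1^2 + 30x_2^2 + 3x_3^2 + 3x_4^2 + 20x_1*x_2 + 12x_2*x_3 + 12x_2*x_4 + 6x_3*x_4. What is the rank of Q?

The symmetric matrix is A = [[5, 10, 0, 0], [10, 30, 6, 6], [0, 6, 3, 3], [0, 6, 3, 3]].
Symmetric row and column elimination reduces A to a congruent diagonal form with pivots 5, 10, -3/5, 0.
That gives 2 positive, 1 negative, 1 zero pivots.
The rank is the number of nonzero pivots: 3.

3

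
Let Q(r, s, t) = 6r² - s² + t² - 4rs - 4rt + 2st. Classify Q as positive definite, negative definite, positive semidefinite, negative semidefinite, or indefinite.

Write A = [[6, -2, -2], [-2, -1, 1], [-2, 1, 1]].
Congruent diagonalization of A (simultaneous row and column reduction) yields pivots 6, -5/3, 2/5.
That gives 2 positive, 1 negative pivots.
Hence Q is indefinite.

indefinite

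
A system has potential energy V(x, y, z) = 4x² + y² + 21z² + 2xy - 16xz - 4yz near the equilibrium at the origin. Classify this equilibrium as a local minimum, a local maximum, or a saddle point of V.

The Hessian at the origin is H = [[8, 2, -16], [2, 2, -4], [-16, -4, 42]].
Row-reducing H symmetrically gives the diagonal entries 8, 3/2, 10.
That gives 3 positive pivots.
H is positive definite, so the origin is a strict local minimum.

local minimum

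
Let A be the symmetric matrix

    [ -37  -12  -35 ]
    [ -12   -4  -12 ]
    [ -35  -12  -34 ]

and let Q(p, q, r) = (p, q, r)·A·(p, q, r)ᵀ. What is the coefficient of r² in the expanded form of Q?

The coefficient of r² is the diagonal entry A[3,3] = -34.

-34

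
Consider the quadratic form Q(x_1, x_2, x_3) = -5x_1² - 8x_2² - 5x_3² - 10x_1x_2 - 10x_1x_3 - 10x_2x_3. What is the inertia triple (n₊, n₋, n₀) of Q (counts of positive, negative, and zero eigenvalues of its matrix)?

The associated matrix is A = [[-5, -5, -5], [-5, -8, -5], [-5, -5, -5]].
Row-reducing A symmetrically gives the diagonal entries -5, -3, 0.
That gives 2 negative, 1 zero pivots.

(0, 2, 1)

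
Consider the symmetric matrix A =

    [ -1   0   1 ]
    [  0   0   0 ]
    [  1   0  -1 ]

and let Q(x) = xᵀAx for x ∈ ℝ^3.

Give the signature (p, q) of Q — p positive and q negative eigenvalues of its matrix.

(0, 1)

Symmetric row and column elimination reduces A to a congruent diagonal form with pivots -1, 0, 0.
That gives 1 negative, 2 zero pivots.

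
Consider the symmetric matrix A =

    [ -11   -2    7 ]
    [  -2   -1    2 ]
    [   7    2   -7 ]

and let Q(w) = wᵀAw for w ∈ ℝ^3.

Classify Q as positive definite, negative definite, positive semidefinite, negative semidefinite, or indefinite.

negative definite

Leading principal minors: Δ_1 = -11, Δ_2 = 7, Δ_3 = -12.
The signs alternate starting with Δ_1 < 0, so by Sylvester's criterion Q is negative definite.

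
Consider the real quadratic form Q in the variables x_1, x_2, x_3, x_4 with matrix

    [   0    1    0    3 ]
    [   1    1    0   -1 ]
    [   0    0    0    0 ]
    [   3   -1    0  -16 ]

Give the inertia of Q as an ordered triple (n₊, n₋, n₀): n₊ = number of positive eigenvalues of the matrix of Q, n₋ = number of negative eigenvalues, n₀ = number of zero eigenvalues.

(1, 2, 1)

By Sylvester's law of inertia any congruent diagonalization of A has 1 positive, 2 negative and 1 zero entries.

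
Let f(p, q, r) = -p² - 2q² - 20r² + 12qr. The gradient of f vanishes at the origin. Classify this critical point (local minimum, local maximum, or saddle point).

The Hessian at the origin is H = [[-2, 0, 0], [0, -4, 12], [0, 12, -40]].
Symmetric row and column elimination reduces H to a congruent diagonal form with pivots -2, -4, -4.
Counting signs: 3 negative.
H is negative definite, so the origin is a strict local maximum.

local maximum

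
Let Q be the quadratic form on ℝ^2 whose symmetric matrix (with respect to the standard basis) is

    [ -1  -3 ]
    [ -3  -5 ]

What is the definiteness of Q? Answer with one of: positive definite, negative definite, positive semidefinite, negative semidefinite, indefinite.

For the 2×2 matrix [[-1, -3], [-3, -5]]: det = -1·-5 − (-3)² = -4, trace = -6.
det < 0 so the eigenvalues have opposite signs; the form is indefinite.

indefinite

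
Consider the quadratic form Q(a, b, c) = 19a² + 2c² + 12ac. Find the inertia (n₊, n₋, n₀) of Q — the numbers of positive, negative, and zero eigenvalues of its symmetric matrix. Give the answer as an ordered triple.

(2, 0, 1)

The symmetric matrix is A = [[19, 0, 6], [0, 0, 0], [6, 0, 2]].
Row-reducing A symmetrically gives the diagonal entries 19, 0, 2/19.
So there are 2 positive, 1 zero pivots.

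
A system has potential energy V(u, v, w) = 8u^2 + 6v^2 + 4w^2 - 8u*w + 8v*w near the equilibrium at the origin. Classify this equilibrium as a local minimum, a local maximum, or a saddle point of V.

saddle point

The Hessian at the origin is H = [[16, 0, -8], [0, 12, 8], [-8, 8, 8]].
An LDLᵀ factorisation of H has diagonal entries 16, 12, -4/3.
Counting signs: 2 positive, 1 negative.
H is indefinite, so the origin is a saddle point.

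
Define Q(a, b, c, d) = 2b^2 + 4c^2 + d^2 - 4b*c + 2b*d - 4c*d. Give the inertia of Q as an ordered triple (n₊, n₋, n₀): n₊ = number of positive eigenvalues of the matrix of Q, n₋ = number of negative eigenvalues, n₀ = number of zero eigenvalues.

The associated matrix is A = [[0, 0, 0, 0], [0, 2, -2, 1], [0, -2, 4, -2], [0, 1, -2, 1]].
Congruent diagonalization of A (simultaneous row and column reduction) yields pivots 0, 2, 2, 0.
So there are 2 positive, 2 zero pivots.

(2, 0, 2)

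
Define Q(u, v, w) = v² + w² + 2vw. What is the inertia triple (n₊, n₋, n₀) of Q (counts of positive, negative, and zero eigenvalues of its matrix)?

The symmetric matrix is A = [[0, 0, 0], [0, 1, 1], [0, 1, 1]].
Symmetric row and column elimination reduces A to a congruent diagonal form with pivots 0, 1, 0.
So there are 1 positive, 2 zero pivots.

(1, 0, 2)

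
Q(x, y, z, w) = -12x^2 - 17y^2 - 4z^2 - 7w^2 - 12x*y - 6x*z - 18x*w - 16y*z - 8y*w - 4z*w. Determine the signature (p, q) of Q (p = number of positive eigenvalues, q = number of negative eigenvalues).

(0, 4)

The symmetric matrix is A = [[-12, -6, -3, -9], [-6, -17, -8, -4], [-3, -8, -4, -2], [-9, -4, -2, -7]].
An LDLᵀ factorisation of A has diagonal entries -12, -14, -13/56, -3/13.
So there are 4 negative pivots.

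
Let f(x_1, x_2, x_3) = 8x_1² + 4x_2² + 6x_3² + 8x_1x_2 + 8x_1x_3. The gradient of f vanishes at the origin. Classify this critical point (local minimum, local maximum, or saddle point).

local minimum

The Hessian at the origin is H = [[16, 8, 8], [8, 8, 0], [8, 0, 12]].
Congruent diagonalization of H (simultaneous row and column reduction) yields pivots 16, 4, 4.
So there are 3 positive pivots.
H is positive definite, so the origin is a strict local minimum.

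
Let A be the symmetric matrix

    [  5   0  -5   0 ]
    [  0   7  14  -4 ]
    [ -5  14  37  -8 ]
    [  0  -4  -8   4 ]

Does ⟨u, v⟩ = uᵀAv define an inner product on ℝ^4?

Symmetric row and column elimination reduces A to a congruent diagonal form with pivots 5, 7, 4, 12/7.
So there are 4 positive pivots.
Hence Q is positive definite.
⟨·,·⟩ is an inner product exactly when A is positive definite.

yes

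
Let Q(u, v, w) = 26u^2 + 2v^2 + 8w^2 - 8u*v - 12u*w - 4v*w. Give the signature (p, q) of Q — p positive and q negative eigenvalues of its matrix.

(3, 0)

Write A = [[26, -4, -6], [-4, 2, -2], [-6, -2, 8]].
Congruent diagonalization of A (simultaneous row and column reduction) yields pivots 26, 18/13, 4/9.
Counting signs: 3 positive.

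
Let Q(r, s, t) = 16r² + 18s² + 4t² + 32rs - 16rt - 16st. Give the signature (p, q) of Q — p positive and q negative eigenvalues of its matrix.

(2, 0)

The associated matrix is A = [[16, 16, -8], [16, 18, -8], [-8, -8, 4]].
Applying the same elementary operations to the rows and columns of A produces a congruent diagonal matrix with entries 16, 2, 0.
Counting signs: 2 positive, 1 zero.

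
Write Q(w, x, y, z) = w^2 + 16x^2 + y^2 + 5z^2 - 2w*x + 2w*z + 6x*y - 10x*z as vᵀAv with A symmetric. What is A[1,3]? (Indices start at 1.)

The coefficient of w·y in Q is 0. For a symmetric A this equals A[1,3] + A[3,1] = 2·A[1,3].
So A[1,3] = 0/2 = 0.

0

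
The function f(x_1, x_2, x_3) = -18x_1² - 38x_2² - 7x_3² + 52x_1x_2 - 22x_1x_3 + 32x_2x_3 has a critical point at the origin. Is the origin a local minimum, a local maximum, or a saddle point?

local maximum

The Hessian at the origin is H = [[-36, 52, -22], [52, -76, 32], [-22, 32, -14]].
Congruent diagonalization of H (simultaneous row and column reduction) yields pivots -36, -8/9, -1/2.
Counting signs: 3 negative.
H is negative definite, so the origin is a strict local maximum.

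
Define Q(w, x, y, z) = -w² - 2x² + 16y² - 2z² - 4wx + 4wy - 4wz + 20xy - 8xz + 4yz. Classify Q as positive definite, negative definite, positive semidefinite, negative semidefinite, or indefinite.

indefinite

Write A = [[-1, -2, 2, -2], [-2, -2, 10, -4], [2, 10, 16, 2], [-2, -4, 2, -2]].
Applying the same elementary operations to the rows and columns of A produces a congruent diagonal matrix with entries -1, 2, 2, 0.
Counting signs: 2 positive, 1 negative, 1 zero.
Hence Q is indefinite.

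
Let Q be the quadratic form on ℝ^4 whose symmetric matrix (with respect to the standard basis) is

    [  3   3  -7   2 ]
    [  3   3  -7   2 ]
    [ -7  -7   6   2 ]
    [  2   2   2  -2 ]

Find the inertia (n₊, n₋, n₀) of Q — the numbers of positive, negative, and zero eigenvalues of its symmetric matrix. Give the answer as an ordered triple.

Applying the same elementary operations to the rows and columns of A produces a congruent diagonal matrix with entries 3, 0, -31/3, 30/31.
That gives 2 positive, 1 negative, 1 zero pivots.

(2, 1, 1)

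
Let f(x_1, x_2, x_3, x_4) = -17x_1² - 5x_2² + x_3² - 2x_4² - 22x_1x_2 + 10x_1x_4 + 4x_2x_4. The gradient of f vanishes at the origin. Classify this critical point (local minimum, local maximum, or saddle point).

The Hessian at the origin is H = [[-34, -22, 0, 10], [-22, -10, 0, 4], [0, 0, 2, 0], [10, 4, 0, -4]].
Congruent diagonalization of H (simultaneous row and column reduction) yields pivots -34, 72/17, 2, -5/2.
That gives 2 positive, 2 negative pivots.
H is indefinite, so the origin is a saddle point.

saddle point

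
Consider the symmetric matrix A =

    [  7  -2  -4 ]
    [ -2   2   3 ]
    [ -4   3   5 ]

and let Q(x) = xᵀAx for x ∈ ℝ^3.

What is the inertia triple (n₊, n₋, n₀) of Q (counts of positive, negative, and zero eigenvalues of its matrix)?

(3, 0, 0)

Congruent diagonalization of A (simultaneous row and column reduction) yields pivots 7, 10/7, 3/10.
Counting signs: 3 positive.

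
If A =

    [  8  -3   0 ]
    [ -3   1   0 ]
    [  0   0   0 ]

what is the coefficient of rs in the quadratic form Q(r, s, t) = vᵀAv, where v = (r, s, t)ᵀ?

The coefficient of rs is A[1,2] + A[2,1] = 2·(-3) = -6.

-6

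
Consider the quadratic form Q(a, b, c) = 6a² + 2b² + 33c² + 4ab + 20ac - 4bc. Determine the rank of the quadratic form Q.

The symmetric matrix is A = [[6, 2, 10], [2, 2, -2], [10, -2, 33]].
Congruent diagonalization of A (simultaneous row and column reduction) yields pivots 6, 4/3, -5.
Counting signs: 2 positive, 1 negative.
The rank is the number of nonzero pivots: 3.

3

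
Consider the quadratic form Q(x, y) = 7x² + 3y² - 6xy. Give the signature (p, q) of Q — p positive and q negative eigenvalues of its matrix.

The symmetric matrix is A = [[7, -3], [-3, 3]].
Symmetric row and column elimination reduces A to a congruent diagonal form with pivots 7, 12/7.
That gives 2 positive pivots.

(2, 0)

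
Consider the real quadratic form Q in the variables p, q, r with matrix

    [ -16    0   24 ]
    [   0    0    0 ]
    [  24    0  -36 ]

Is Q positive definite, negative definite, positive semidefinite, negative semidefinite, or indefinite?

Applying the same elementary operations to the rows and columns of A produces a congruent diagonal matrix with entries -16, 0, 0.
That gives 1 negative, 2 zero pivots.
Hence Q is negative semidefinite.

negative semidefinite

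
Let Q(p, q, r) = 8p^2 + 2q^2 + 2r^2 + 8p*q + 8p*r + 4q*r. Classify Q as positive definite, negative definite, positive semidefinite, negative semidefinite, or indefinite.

positive semidefinite

The symmetric matrix is A = [[8, 4, 4], [4, 2, 2], [4, 2, 2]].
Symmetric row and column elimination reduces A to a congruent diagonal form with pivots 8, 0, 0.
That gives 1 positive, 2 zero pivots.
Hence Q is positive semidefinite.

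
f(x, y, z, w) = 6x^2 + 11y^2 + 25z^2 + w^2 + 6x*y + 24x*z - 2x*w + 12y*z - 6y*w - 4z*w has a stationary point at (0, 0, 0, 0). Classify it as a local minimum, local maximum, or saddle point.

The Hessian at the origin is H = [[12, 6, 24, -2], [6, 22, 12, -6], [24, 12, 50, -4], [-2, -6, -4, 2]].
Row-reducing H symmetrically gives the diagonal entries 12, 19, 2, 20/57.
Counting signs: 4 positive.
H is positive definite, so the origin is a strict local minimum.

local minimum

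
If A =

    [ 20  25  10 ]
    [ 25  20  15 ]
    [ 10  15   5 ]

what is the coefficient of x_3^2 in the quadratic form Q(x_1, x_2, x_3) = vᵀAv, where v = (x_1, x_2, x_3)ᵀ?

The coefficient of x_3^2 is the diagonal entry A[3,3] = 5.

5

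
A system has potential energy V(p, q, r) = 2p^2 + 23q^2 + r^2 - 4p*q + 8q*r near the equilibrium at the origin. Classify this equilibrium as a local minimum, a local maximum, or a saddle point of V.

local minimum

The Hessian at the origin is H = [[4, -4, 0], [-4, 46, 8], [0, 8, 2]].
Symmetric row and column elimination reduces H to a congruent diagonal form with pivots 4, 42, 10/21.
Counting signs: 3 positive.
H is positive definite, so the origin is a strict local minimum.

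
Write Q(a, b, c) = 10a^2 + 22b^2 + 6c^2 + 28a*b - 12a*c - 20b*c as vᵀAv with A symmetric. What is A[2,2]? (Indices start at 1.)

22

The coefficient of b^2 in Q is 22, and that is exactly A[2,2].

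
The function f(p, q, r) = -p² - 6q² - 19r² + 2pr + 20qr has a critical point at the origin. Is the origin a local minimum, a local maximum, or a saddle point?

The Hessian at the origin is H = [[-2, 0, 2], [0, -12, 20], [2, 20, -38]].
Congruent diagonalization of H (simultaneous row and column reduction) yields pivots -2, -12, -8/3.
Counting signs: 3 negative.
H is negative definite, so the origin is a strict local maximum.

local maximum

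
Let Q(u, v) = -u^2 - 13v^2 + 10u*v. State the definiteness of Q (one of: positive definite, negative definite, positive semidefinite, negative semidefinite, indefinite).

The symmetric matrix of Q is [[-1, 5], [5, -13]].
For the 2×2 matrix [[-1, 5], [5, -13]]: det = -1·-13 − (5)² = -12, trace = -14.
det < 0 so the eigenvalues have opposite signs; the form is indefinite.

indefinite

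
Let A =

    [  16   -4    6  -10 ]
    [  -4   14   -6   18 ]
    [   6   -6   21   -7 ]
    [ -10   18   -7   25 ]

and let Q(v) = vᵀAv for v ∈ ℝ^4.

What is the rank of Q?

4

Symmetric row and column elimination reduces A to a congruent diagonal form with pivots 16, 13, 447/26, 4/447.
Counting signs: 4 positive.
The rank is the number of nonzero pivots: 4.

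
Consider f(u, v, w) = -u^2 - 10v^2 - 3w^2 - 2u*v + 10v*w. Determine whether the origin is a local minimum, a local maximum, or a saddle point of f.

local maximum

The Hessian at the origin is H = [[-2, -2, 0], [-2, -20, 10], [0, 10, -6]].
An LDLᵀ factorisation of H has diagonal entries -2, -18, -4/9.
That gives 3 negative pivots.
H is negative definite, so the origin is a strict local maximum.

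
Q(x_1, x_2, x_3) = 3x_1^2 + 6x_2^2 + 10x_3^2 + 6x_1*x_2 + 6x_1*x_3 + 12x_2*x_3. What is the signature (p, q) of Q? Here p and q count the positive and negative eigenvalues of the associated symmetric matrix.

(3, 0)

Write A = [[3, 3, 3], [3, 6, 6], [3, 6, 10]].
Congruent diagonalization of A (simultaneous row and column reduction) yields pivots 3, 3, 4.
So there are 3 positive pivots.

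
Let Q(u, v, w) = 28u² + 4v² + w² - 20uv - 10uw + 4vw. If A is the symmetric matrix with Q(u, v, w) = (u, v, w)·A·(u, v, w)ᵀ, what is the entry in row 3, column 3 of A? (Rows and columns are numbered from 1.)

The coefficient of w² in Q is 1, and that is exactly A[3,3].

1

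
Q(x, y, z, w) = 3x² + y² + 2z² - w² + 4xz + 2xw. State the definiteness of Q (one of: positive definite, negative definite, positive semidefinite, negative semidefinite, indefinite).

The symmetric matrix is A = [[3, 0, 2, 1], [0, 1, 0, 0], [2, 0, 2, 0], [1, 0, 0, -1]].
Applying the same elementary operations to the rows and columns of A produces a congruent diagonal matrix with entries 3, 1, 2/3, -2.
Counting signs: 3 positive, 1 negative.
Hence Q is indefinite.

indefinite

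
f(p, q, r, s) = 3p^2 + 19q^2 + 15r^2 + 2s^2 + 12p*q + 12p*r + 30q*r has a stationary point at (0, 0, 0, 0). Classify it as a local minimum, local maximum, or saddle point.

local minimum

The Hessian at the origin is H = [[6, 12, 12, 0], [12, 38, 30, 0], [12, 30, 30, 0], [0, 0, 0, 4]].
An LDLᵀ factorisation of H has diagonal entries 6, 14, 24/7, 4.
That gives 4 positive pivots.
H is positive definite, so the origin is a strict local minimum.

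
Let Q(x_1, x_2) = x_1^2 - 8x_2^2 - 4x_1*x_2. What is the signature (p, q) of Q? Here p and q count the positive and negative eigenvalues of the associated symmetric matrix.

(1, 1)

The associated matrix is A = [[1, -2], [-2, -8]].
An LDLᵀ factorisation of A has diagonal entries 1, -12.
So there are 1 positive, 1 negative pivots.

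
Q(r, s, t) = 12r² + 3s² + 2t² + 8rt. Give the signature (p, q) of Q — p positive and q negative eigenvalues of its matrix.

(3, 0)

The symmetric matrix is A = [[12, 0, 4], [0, 3, 0], [4, 0, 2]].
Applying the same elementary operations to the rows and columns of A produces a congruent diagonal matrix with entries 12, 3, 2/3.
That gives 3 positive pivots.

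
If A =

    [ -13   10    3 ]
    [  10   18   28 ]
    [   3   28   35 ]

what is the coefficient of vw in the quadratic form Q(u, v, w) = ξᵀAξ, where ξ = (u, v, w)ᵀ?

56

The coefficient of vw is A[2,3] + A[3,2] = 2·28 = 56.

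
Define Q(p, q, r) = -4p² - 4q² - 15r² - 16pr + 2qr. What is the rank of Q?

Write A = [[-4, 0, -8], [0, -4, 1], [-8, 1, -15]].
Symmetric row and column elimination reduces A to a congruent diagonal form with pivots -4, -4, 5/4.
Counting signs: 1 positive, 2 negative.
The rank is the number of nonzero pivots: 3.

3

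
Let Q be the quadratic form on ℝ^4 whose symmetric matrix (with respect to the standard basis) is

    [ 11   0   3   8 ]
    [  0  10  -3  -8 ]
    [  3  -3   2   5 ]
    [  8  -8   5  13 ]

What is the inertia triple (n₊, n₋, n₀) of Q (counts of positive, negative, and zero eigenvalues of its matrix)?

Symmetric row and column elimination reduces A to a congruent diagonal form with pivots 11, 10, 31/110, 5/31.
Counting signs: 4 positive.

(4, 0, 0)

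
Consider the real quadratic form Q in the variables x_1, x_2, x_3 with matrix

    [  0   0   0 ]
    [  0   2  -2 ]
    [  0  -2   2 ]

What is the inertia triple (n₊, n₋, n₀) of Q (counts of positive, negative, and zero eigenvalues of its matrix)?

Applying the same elementary operations to the rows and columns of A produces a congruent diagonal matrix with entries 0, 2, 0.
That gives 1 positive, 2 zero pivots.

(1, 0, 2)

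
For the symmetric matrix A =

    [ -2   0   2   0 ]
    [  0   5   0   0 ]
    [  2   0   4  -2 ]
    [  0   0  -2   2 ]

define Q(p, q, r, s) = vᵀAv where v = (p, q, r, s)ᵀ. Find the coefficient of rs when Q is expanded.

The coefficient of rs is A[3,4] + A[4,3] = 2·(-2) = -4.

-4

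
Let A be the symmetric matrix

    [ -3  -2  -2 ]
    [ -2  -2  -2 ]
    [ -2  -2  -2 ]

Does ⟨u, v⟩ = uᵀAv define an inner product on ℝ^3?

no

Symmetric row and column elimination reduces A to a congruent diagonal form with pivots -3, -2/3, 0.
That gives 2 negative, 1 zero pivots.
Hence Q is negative semidefinite.
⟨·,·⟩ is an inner product exactly when A is positive definite.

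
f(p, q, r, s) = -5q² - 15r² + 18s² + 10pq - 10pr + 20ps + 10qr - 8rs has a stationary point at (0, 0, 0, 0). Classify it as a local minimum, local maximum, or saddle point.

The Hessian at the origin is H = [[0, 10, -10, 20], [10, -10, 10, 0], [-10, 10, -30, -8], [20, 0, -8, 36]].
H is indefinite, so the origin is a saddle point.

saddle point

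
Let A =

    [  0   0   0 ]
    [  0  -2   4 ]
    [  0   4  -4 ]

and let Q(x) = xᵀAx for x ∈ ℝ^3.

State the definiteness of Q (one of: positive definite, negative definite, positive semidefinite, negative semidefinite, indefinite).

Symmetric row and column elimination reduces A to a congruent diagonal form with pivots 0, -2, 4.
So there are 1 positive, 1 negative, 1 zero pivots.
Hence Q is indefinite.

indefinite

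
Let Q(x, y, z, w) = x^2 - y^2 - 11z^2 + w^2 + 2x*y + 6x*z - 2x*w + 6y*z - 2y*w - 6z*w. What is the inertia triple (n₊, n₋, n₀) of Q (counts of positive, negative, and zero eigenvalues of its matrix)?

The symmetric matrix is A = [[1, 1, 3, -1], [1, -1, 3, -1], [3, 3, -11, -3], [-1, -1, -3, 1]].
Congruent diagonalization of A (simultaneous row and column reduction) yields pivots 1, -2, -20, 0.
That gives 1 positive, 2 negative, 1 zero pivots.

(1, 2, 1)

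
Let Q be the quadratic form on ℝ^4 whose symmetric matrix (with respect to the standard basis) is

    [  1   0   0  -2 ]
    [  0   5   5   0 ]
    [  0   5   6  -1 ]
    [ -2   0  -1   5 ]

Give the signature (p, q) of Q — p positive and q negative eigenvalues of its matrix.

(3, 0)

Symmetric row and column elimination reduces A to a congruent diagonal form with pivots 1, 5, 1, 0.
So there are 3 positive, 1 zero pivots.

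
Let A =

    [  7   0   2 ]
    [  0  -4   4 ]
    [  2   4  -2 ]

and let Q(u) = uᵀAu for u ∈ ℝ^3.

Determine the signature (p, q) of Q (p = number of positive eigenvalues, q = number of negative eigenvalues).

Symmetric row and column elimination reduces A to a congruent diagonal form with pivots 7, -4, 10/7.
So there are 2 positive, 1 negative pivots.

(2, 1)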